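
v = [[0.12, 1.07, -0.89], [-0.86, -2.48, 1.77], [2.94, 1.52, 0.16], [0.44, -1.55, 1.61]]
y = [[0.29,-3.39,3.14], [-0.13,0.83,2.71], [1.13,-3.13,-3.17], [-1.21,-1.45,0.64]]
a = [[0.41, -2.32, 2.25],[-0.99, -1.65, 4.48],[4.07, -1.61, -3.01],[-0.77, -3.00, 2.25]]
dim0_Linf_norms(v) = [2.94, 2.48, 1.77]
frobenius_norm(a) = 8.79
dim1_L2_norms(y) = [4.63, 2.84, 4.6, 1.99]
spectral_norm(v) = 4.48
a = v + y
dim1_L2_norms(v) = [1.4, 3.17, 3.31, 2.28]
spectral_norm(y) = 5.34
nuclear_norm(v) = 7.32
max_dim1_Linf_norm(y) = 3.39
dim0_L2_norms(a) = [4.28, 4.44, 6.27]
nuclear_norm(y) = 11.64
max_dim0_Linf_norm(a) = 4.48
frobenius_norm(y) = 7.39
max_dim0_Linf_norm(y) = 3.39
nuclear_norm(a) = 13.32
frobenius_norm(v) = 5.30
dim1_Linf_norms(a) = [2.32, 4.48, 4.07, 3.0]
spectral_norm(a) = 7.28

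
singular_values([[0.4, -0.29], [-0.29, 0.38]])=[0.68, 0.1]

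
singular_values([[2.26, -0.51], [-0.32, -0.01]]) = [2.34, 0.08]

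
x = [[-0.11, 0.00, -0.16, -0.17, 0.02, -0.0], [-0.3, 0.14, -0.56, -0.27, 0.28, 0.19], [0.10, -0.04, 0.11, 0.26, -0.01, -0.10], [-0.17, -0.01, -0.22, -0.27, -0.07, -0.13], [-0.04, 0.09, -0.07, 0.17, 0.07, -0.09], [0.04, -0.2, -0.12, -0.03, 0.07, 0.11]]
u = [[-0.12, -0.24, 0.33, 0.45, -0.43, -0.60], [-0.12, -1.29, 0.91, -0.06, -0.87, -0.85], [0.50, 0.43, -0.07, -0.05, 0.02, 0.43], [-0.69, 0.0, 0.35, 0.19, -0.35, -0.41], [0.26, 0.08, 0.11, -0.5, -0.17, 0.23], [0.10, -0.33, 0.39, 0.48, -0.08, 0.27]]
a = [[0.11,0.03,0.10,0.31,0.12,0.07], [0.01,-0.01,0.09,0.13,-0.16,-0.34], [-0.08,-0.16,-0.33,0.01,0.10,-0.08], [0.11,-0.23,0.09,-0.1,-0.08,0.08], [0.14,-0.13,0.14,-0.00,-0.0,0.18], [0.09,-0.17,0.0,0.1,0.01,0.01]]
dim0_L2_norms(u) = [0.91, 1.42, 1.11, 0.85, 1.05, 1.25]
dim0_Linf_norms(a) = [0.14, 0.23, 0.33, 0.31, 0.16, 0.34]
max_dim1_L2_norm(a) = 0.41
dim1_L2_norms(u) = [0.96, 2.0, 0.79, 0.96, 0.65, 0.76]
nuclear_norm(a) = 1.66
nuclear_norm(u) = 5.06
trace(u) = -1.19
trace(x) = 0.05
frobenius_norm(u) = 2.73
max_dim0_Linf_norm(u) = 1.29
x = u @ a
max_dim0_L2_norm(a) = 0.41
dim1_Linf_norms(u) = [0.6, 1.29, 0.5, 0.69, 0.5, 0.48]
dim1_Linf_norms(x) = [0.17, 0.56, 0.26, 0.27, 0.17, 0.2]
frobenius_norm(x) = 1.04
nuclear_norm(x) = 1.77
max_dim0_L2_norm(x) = 0.65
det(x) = -0.00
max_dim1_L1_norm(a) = 0.76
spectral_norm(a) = 0.49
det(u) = 0.00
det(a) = 0.00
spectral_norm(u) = 2.33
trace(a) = -0.32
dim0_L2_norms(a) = [0.24, 0.35, 0.39, 0.36, 0.24, 0.41]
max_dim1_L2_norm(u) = 2.0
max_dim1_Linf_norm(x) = 0.56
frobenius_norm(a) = 0.83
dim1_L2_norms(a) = [0.37, 0.41, 0.4, 0.31, 0.3, 0.22]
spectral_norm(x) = 0.91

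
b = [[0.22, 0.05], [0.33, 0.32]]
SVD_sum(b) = [[0.16,0.13],[0.36,0.29]] + [[0.06, -0.08], [-0.03, 0.03]]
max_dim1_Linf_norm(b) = 0.33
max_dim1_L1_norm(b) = 0.65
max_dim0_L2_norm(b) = 0.4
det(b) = 0.05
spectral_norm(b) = 0.50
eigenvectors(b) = [[-0.49, -0.26], [0.87, -0.97]]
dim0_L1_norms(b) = [0.55, 0.37]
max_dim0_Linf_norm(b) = 0.33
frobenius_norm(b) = 0.51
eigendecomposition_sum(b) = [[0.09, -0.02],  [-0.16, 0.04]] + [[0.13, 0.07], [0.49, 0.28]]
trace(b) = 0.54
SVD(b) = [[-0.41, -0.91], [-0.91, 0.41]] @ diag([0.5006069535587959, 0.10766929947102602]) @ [[-0.78,-0.62], [-0.62,0.78]]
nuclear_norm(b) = 0.61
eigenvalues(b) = [0.13, 0.41]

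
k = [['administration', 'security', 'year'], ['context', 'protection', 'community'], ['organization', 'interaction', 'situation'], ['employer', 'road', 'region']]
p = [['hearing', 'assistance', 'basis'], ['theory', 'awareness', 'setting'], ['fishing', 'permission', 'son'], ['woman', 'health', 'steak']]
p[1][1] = 'awareness'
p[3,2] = 'steak'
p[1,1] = 'awareness'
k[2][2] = 'situation'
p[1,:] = ['theory', 'awareness', 'setting']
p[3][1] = 'health'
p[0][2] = 'basis'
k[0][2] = 'year'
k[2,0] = 'organization'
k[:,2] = ['year', 'community', 'situation', 'region']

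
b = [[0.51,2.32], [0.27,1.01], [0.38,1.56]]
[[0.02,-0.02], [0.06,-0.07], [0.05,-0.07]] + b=[[0.53, 2.3],[0.33, 0.94],[0.43, 1.49]]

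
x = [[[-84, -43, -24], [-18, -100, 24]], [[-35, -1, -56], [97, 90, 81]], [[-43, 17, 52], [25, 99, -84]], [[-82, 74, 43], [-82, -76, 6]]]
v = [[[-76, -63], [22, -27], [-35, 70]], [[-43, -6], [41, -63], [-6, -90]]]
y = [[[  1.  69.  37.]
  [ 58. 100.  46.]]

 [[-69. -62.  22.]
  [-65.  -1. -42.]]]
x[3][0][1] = 74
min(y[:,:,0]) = -69.0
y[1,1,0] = -65.0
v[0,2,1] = 70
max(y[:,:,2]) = 46.0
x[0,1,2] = 24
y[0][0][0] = 1.0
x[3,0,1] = 74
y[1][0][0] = -69.0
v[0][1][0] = 22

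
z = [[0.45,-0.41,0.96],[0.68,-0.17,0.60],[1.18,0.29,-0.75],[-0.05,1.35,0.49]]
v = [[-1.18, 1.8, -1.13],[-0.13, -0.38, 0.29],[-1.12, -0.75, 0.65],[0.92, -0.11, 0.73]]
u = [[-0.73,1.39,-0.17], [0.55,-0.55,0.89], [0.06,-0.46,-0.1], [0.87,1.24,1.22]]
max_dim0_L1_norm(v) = 3.35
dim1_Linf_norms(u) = [1.39, 0.89, 0.46, 1.24]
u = v + z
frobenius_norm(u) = 2.81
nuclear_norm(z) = 4.33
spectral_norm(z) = 1.47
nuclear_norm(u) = 4.27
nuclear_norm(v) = 4.77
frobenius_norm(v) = 3.13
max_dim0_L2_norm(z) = 1.45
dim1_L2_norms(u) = [1.58, 1.18, 0.47, 1.94]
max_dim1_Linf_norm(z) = 1.35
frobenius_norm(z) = 2.50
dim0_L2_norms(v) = [1.87, 1.99, 1.52]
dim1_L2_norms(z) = [1.14, 0.92, 1.43, 1.44]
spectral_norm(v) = 2.63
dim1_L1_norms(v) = [4.11, 0.8, 2.52, 1.76]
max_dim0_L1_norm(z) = 2.8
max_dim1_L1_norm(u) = 3.33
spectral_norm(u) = 2.10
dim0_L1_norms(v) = [3.35, 3.04, 2.8]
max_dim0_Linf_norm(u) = 1.39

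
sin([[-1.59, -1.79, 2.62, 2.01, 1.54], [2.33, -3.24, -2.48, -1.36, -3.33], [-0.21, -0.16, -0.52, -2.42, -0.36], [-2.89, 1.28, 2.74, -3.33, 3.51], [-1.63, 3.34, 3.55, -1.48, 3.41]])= [[-47.65,23.61,43.96,-9.62,56.79], [28.87,-46.64,-29.26,51.43,-43.68], [21.57,-4.73,-19.49,-4.72,-24.51], [-6.47,40.51,9.40,-54.67,18.44], [-7.03,41.65,12.13,-56.65,20.32]]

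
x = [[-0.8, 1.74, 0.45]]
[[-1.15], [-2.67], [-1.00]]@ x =[[0.92,-2.0,-0.52], [2.14,-4.65,-1.2], [0.80,-1.74,-0.45]]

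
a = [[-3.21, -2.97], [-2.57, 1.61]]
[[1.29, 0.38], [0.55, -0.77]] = a @ [[-0.29, 0.13], [-0.12, -0.27]]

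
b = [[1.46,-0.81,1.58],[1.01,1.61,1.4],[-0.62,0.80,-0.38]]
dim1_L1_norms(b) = [3.85, 4.02, 1.8]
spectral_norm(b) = 2.85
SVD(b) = [[-0.72, 0.53, 0.45], [-0.66, -0.72, -0.21], [0.21, -0.45, 0.87]] @ diag([2.8483568674476176, 1.9737456254557912, 0.12763761850693878]) @ [[-0.65, -0.11, -0.75], [0.17, -0.99, 0.00], [-0.74, -0.12, 0.66]]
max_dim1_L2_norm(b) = 2.36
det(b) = 0.72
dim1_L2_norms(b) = [2.3, 2.36, 1.08]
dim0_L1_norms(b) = [3.09, 3.22, 3.36]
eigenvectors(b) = [[(-0.81+0j),-0.81-0.00j,(-0.26+0j)],[(-0.02+0.17j),(-0.02-0.17j),(0.89+0j)],[0.54-0.15j,(0.54+0.15j),(0.38+0j)]]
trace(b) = 2.69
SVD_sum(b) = [[1.33,0.23,1.54], [1.23,0.21,1.42], [-0.39,-0.07,-0.45]] + [[0.17, -1.03, 0.0], [-0.24, 1.4, -0.00], [-0.15, 0.88, -0.00]] + [[-0.04, -0.01, 0.04], [0.02, 0.00, -0.02], [-0.08, -0.01, 0.07]]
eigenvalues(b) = [(0.39+0.47j), (0.39-0.47j), (1.91+0j)]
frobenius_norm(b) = 3.47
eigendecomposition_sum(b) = [[(0.89-0.27j), (-0.18+0.24j), 1.04-0.75j], [-0.04-0.19j, (0.05+0.04j), (-0.14-0.23j)], [-0.54+0.35j, 0.08-0.20j, -0.55+0.70j]] + [[(0.89+0.27j), -0.18-0.24j, 1.04+0.75j], [-0.04+0.19j, (0.05-0.04j), -0.14+0.23j], [-0.54-0.35j, (0.08+0.2j), (-0.55-0.7j)]] + [[(-0.32-0j), -0.45+0.00j, -0.49-0.00j], [(1.09+0j), 1.52-0.00j, 1.67+0.00j], [0.47+0.00j, 0.65-0.00j, (0.72+0j)]]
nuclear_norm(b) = 4.95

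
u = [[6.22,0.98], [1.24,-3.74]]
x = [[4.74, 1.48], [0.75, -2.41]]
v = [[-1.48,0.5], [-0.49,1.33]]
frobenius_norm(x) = 5.57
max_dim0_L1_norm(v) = 1.97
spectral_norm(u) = 6.35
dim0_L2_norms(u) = [6.34, 3.87]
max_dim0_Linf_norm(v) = 1.48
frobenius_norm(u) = 7.43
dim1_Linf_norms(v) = [1.48, 1.33]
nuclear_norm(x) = 7.49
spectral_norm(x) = 4.97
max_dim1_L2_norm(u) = 6.3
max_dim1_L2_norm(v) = 1.56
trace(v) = -0.15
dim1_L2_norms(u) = [6.3, 3.94]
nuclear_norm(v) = 2.81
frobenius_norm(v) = 2.11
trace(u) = 2.48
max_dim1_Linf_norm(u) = 6.22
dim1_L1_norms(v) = [1.98, 1.82]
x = v + u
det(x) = -12.53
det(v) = -1.72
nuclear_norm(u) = 10.20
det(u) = -24.48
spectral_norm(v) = 1.91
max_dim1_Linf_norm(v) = 1.48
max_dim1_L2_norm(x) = 4.97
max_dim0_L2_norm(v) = 1.56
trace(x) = 2.33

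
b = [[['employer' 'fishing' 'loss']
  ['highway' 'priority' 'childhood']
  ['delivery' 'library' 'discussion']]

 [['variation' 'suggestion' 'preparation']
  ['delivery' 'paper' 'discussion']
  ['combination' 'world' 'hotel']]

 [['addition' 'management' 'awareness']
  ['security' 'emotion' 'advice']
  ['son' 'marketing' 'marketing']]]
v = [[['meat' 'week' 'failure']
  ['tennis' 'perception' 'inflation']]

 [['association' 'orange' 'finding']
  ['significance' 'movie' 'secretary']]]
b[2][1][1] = 'emotion'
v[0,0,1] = 'week'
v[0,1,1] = 'perception'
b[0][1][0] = 'highway'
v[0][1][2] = 'inflation'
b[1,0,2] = 'preparation'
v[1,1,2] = 'secretary'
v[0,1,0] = 'tennis'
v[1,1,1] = 'movie'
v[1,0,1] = 'orange'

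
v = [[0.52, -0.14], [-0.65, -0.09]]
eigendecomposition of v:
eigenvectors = [[0.75, 0.19], [-0.66, 0.98]]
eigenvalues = [0.64, -0.21]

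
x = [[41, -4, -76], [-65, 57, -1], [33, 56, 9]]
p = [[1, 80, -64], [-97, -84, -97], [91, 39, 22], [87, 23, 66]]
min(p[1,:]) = -97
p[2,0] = 91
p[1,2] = -97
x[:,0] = [41, -65, 33]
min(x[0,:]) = -76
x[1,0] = -65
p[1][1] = -84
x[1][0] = -65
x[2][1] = 56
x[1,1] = 57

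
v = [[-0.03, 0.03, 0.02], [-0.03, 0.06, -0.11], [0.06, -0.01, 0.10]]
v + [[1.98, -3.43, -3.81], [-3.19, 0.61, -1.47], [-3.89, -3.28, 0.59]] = [[1.95,-3.4,-3.79], [-3.22,0.67,-1.58], [-3.83,-3.29,0.69]]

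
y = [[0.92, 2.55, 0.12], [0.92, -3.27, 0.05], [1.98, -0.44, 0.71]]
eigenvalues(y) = [1.68, 0.44, -3.76]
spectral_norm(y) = 4.19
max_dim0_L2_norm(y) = 4.17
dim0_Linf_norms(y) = [1.98, 3.27, 0.71]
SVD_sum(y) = [[-0.31,2.38,-0.05], [0.44,-3.33,0.07], [0.09,-0.7,0.02]] + [[1.18, 0.16, 0.34], [0.44, 0.06, 0.13], [1.93, 0.26, 0.56]] + [[0.05, 0.0, -0.17],  [0.04, 0.00, -0.15],  [-0.04, -0.0, 0.14]]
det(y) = -2.80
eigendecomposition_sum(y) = [[1.20, 0.60, 0.18], [0.25, 0.12, 0.04], [2.35, 1.18, 0.35]] + [[0.08, 0.06, -0.05], [0.01, 0.01, -0.01], [-0.59, -0.45, 0.35]] + [[-0.37, 1.88, -0.01], [0.66, -3.4, 0.02], [0.23, -1.17, 0.01]]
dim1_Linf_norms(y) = [2.55, 3.27, 1.98]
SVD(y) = [[0.57, 0.51, -0.64], [-0.8, 0.19, -0.57], [-0.17, 0.84, 0.52]] @ diag([4.194452030880552, 2.419424379562401, 0.27596708539443704]) @ [[-0.13, 0.99, -0.02], [0.95, 0.13, 0.27], [-0.28, -0.01, 0.96]]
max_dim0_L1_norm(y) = 6.26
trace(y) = -1.64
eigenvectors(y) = [[-0.45, -0.14, 0.46], [-0.09, -0.02, -0.84], [-0.89, 0.99, -0.29]]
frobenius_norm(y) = 4.85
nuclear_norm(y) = 6.89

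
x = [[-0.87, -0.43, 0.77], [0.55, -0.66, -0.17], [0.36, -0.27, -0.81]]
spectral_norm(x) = 1.51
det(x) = -0.52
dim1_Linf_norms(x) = [0.87, 0.66, 0.81]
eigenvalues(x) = [(-1.34+0j), (-0.5+0.37j), (-0.5-0.37j)]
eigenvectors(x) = [[(-0.52+0j), -0.26-0.56j, (-0.26+0.56j)], [0.57+0.00j, -0.65+0.00j, -0.65-0.00j], [(0.64+0j), -0.21-0.40j, (-0.21+0.4j)]]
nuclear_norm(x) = 2.76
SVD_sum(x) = [[-0.79, 0.04, 0.82],[0.37, -0.02, -0.38],[0.58, -0.03, -0.61]] + [[0.03,-0.45,0.05], [0.04,-0.66,0.07], [0.01,-0.20,0.02]] + [[-0.11,-0.02,-0.10], [0.14,0.02,0.14], [-0.24,-0.04,-0.22]]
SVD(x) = [[-0.75, 0.55, -0.36],  [0.35, 0.80, 0.49],  [0.56, 0.24, -0.79]] @ diag([1.5138029537408646, 0.835837412177289, 0.4124032464108475]) @ [[0.69, -0.04, -0.72], [0.06, -0.99, 0.11], [0.72, 0.12, 0.68]]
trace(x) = -2.34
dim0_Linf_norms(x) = [0.87, 0.66, 0.81]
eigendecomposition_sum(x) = [[(-0.5+0j), -0.03+0.00j, 0.71-0.00j],[0.56-0.00j, (0.04-0j), (-0.79+0j)],[0.62-0.00j, 0.04-0.00j, (-0.88+0j)]] + [[(-0.18+0.08j), (-0.2-0.28j), (0.03+0.31j)], [(-0+0.21j), (-0.35+0.07j), (0.31+0.11j)], [-0.13+0.07j, (-0.16-0.19j), 0.04+0.23j]] + [[-0.18-0.08j, (-0.2+0.28j), 0.03-0.31j], [-0.00-0.21j, -0.35-0.07j, (0.31-0.11j)], [-0.13-0.07j, (-0.16+0.19j), 0.04-0.23j]]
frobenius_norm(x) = 1.78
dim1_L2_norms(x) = [1.24, 0.88, 0.93]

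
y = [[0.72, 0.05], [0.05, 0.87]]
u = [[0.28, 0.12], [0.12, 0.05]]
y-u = [[0.44, -0.07], [-0.07, 0.82]]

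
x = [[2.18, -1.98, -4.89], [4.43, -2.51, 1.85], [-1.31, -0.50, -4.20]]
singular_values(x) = [6.81, 5.91, 0.49]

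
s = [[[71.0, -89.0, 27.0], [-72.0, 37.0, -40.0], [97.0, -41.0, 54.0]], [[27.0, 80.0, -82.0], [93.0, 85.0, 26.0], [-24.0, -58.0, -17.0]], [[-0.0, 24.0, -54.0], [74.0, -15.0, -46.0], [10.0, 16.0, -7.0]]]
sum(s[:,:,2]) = -139.0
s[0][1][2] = -40.0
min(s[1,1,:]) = 26.0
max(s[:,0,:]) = 80.0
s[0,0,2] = 27.0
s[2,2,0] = 10.0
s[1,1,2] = 26.0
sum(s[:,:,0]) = 276.0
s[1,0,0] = 27.0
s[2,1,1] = -15.0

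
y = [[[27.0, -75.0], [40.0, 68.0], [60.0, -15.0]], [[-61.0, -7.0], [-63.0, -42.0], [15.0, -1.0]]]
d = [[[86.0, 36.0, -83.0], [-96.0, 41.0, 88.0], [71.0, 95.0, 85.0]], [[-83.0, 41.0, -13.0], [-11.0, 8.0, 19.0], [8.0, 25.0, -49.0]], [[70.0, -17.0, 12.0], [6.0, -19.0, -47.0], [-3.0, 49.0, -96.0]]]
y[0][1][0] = 40.0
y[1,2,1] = -1.0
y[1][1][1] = -42.0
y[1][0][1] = -7.0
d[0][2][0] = 71.0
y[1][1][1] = -42.0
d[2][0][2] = 12.0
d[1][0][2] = -13.0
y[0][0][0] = 27.0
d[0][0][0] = 86.0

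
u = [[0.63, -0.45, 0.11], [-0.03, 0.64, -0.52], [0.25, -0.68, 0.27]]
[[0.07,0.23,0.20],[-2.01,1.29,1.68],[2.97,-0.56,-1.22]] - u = [[-0.56, 0.68, 0.09], [-1.98, 0.65, 2.20], [2.72, 0.12, -1.49]]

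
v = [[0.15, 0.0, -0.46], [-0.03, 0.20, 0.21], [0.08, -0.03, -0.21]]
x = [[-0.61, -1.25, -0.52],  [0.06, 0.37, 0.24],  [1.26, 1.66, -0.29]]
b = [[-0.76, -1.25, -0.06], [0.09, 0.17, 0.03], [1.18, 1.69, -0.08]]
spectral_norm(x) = 2.52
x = v + b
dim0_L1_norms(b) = [2.03, 3.11, 0.17]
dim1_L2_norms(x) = [1.48, 0.45, 2.1]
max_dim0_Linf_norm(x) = 1.66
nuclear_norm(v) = 0.78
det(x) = 0.10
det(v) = 0.00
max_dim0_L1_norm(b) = 3.11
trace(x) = -0.53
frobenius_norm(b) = 2.54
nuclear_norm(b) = 2.67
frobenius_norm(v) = 0.61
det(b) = -0.00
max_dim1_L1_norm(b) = 2.95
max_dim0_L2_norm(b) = 2.11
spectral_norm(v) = 0.58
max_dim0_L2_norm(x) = 2.11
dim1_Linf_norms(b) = [1.25, 0.17, 1.69]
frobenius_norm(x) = 2.61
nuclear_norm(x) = 3.27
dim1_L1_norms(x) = [2.38, 0.67, 3.21]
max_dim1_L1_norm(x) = 3.21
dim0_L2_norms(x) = [1.4, 2.11, 0.64]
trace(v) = 0.14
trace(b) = -0.67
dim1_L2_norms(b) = [1.46, 0.19, 2.06]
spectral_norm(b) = 2.53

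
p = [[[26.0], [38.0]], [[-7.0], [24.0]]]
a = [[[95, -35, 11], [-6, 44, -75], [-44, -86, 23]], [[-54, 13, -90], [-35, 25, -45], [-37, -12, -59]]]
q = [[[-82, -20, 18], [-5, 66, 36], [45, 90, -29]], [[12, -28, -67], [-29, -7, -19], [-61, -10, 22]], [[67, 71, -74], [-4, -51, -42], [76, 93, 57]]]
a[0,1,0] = -6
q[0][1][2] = 36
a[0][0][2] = 11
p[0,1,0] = 38.0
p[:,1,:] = [[38.0], [24.0]]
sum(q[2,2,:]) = 226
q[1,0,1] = -28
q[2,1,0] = -4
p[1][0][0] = -7.0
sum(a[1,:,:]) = -294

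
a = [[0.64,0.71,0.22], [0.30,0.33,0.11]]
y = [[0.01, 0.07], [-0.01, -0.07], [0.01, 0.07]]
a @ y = [[0.00,0.01], [0.00,0.01]]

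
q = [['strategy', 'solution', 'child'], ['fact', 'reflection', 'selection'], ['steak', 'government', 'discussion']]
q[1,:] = ['fact', 'reflection', 'selection']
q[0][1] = 'solution'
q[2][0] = 'steak'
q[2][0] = 'steak'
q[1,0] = 'fact'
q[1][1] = 'reflection'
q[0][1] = 'solution'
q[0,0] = 'strategy'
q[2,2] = 'discussion'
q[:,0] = ['strategy', 'fact', 'steak']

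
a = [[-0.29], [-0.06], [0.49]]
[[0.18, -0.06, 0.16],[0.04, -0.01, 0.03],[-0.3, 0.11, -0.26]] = a @ [[-0.62,0.22,-0.54]]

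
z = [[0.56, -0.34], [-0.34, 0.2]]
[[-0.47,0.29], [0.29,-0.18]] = z@[[-1.29, 0.58],  [-0.75, 0.11]]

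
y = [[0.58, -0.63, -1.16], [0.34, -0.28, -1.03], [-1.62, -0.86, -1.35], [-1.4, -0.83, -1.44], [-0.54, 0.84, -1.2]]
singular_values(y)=[3.39, 1.59, 1.29]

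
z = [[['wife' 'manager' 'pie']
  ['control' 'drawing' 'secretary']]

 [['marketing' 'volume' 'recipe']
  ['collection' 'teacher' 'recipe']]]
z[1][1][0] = 'collection'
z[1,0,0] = 'marketing'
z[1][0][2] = 'recipe'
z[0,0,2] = 'pie'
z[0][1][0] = 'control'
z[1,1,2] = 'recipe'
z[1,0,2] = 'recipe'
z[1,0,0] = 'marketing'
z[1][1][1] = 'teacher'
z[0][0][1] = 'manager'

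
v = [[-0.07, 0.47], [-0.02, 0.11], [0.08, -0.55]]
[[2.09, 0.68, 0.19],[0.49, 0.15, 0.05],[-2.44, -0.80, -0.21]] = v@[[0.41, 1.66, -2.11], [4.50, 1.69, 0.08]]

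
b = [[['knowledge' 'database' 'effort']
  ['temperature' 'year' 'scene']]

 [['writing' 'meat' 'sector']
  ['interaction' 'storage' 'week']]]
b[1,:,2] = ['sector', 'week']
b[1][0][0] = 'writing'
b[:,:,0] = [['knowledge', 'temperature'], ['writing', 'interaction']]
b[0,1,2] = 'scene'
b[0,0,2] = 'effort'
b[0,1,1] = 'year'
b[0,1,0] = 'temperature'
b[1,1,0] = 'interaction'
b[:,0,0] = ['knowledge', 'writing']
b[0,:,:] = [['knowledge', 'database', 'effort'], ['temperature', 'year', 'scene']]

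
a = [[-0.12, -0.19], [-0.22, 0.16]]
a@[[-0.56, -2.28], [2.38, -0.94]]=[[-0.38, 0.45], [0.50, 0.35]]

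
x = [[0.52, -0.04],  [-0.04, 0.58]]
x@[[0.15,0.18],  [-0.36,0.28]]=[[0.09, 0.08], [-0.21, 0.16]]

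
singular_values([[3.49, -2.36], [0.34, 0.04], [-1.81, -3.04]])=[4.24, 3.53]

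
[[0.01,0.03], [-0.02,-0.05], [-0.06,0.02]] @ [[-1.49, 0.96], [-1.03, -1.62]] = [[-0.05, -0.04],[0.08, 0.06],[0.07, -0.09]]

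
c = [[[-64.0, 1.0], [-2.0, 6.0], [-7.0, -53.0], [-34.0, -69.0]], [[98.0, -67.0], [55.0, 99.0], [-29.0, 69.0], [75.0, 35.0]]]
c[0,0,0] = -64.0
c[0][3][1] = -69.0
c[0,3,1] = -69.0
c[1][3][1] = 35.0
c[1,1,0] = 55.0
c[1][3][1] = 35.0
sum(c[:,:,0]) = 92.0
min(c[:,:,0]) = -64.0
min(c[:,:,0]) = -64.0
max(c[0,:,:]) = 6.0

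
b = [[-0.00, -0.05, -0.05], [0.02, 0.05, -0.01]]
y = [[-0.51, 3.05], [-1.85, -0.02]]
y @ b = [[0.06, 0.18, -0.00], [-0.00, 0.09, 0.09]]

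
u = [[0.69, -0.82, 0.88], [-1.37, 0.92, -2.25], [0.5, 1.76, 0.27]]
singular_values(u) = [3.1, 1.86, 0.17]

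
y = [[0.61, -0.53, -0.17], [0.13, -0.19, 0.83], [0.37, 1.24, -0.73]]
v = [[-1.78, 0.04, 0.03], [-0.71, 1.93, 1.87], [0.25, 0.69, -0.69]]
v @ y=[[-1.07, 0.97, 0.31],[0.51, 2.33, 0.36],[-0.01, -1.12, 1.03]]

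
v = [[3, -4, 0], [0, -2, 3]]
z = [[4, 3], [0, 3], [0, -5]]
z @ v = [[12, -22, 9], [0, -6, 9], [0, 10, -15]]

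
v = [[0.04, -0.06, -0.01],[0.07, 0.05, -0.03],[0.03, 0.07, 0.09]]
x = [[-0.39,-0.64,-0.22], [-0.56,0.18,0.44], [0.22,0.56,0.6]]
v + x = [[-0.35, -0.70, -0.23],  [-0.49, 0.23, 0.41],  [0.25, 0.63, 0.69]]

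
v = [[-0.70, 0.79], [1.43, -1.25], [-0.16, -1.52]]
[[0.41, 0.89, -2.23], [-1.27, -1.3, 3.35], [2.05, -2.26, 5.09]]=v @ [[-1.89,  0.36,  -0.53],[-1.15,  1.45,  -3.29]]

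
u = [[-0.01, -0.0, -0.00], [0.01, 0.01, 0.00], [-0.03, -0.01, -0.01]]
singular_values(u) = [0.04, 0.01, 0.0]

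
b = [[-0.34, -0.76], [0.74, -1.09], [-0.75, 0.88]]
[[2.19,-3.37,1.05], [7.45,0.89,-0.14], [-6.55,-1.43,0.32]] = b @ [[3.51, 4.67, -1.34],[-4.45, 2.35, -0.78]]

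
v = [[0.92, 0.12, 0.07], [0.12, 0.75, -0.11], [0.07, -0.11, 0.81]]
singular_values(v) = [0.98, 0.89, 0.61]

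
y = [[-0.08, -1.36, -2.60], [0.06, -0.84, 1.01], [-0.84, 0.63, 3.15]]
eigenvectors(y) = [[(0.58+0j), (0.86+0j), (0.86-0j)], [(-0.16+0j), (0.21-0.44j), 0.21+0.44j], [-0.80+0.00j, 0.14+0.08j, (0.14-0.08j)]]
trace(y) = 2.23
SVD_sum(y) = [[0.36, -0.78, -2.71], [-0.09, 0.2, 0.69], [-0.42, 0.9, 3.13]] + [[-0.11, -0.62, 0.16], [-0.17, -1.00, 0.26], [-0.06, -0.32, 0.08]] + [[-0.34, 0.04, -0.06], [0.33, -0.04, 0.06], [-0.36, 0.05, -0.06]]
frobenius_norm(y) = 4.62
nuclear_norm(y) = 6.29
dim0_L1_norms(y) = [0.98, 2.83, 6.76]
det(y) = 3.41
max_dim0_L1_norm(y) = 6.76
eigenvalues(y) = [(3.89+0j), (-0.83+0.44j), (-0.83-0.44j)]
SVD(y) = [[-0.65, 0.51, -0.57], [0.16, 0.82, 0.55], [0.75, 0.26, -0.61]] @ diag([4.401187683676968, 1.2775350569667598, 0.6064248933471491]) @ [[-0.13, 0.27, 0.95],[-0.17, -0.95, 0.25],[0.98, -0.13, 0.17]]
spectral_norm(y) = 4.40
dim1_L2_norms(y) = [2.94, 1.32, 3.32]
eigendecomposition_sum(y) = [[(0.49-0j), -0.46+0.00j, -2.37-0.00j], [-0.14+0.00j, 0.13-0.00j, (0.67+0j)], [(-0.68+0j), (0.63-0j), (3.26+0j)]] + [[(-0.29+0.33j), (-0.45-0.74j), (-0.12+0.39j)], [(0.1+0.23j), (-0.48+0.05j), 0.17+0.15j], [(-0.08+0.03j), (-0-0.16j), -0.06+0.05j]] + [[-0.29-0.33j, -0.45+0.74j, (-0.12-0.39j)], [(0.1-0.23j), (-0.48-0.05j), 0.17-0.15j], [-0.08-0.03j, (-0+0.16j), -0.06-0.05j]]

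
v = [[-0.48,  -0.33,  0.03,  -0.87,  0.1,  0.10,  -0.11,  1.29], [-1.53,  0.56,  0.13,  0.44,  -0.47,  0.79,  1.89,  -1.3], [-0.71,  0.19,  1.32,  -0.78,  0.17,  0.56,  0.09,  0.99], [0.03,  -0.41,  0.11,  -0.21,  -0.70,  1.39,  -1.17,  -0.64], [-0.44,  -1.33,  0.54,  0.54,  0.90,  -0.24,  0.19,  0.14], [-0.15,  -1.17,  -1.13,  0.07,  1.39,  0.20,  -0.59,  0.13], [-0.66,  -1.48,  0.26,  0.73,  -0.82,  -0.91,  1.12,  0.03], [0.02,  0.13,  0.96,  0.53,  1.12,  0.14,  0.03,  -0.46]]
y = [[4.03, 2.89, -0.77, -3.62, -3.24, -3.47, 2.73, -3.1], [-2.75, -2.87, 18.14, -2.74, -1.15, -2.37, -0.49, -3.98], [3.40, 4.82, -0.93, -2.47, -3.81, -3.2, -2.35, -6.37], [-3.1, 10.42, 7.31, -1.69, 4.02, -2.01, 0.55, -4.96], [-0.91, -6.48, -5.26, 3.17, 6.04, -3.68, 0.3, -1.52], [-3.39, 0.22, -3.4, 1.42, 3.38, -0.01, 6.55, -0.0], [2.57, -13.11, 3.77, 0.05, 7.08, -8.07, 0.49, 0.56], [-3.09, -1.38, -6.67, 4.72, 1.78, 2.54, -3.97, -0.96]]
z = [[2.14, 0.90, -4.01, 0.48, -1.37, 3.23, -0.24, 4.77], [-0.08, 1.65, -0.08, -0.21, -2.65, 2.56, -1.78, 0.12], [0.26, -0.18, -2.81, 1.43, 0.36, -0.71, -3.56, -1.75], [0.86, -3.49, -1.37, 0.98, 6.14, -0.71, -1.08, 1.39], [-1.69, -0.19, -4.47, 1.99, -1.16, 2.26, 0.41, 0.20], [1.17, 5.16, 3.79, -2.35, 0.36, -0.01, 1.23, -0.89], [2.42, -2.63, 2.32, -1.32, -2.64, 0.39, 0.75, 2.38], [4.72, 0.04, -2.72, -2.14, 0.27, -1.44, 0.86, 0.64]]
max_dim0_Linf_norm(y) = 18.14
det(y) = -62.32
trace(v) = 2.95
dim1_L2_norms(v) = [1.67, 3.0, 2.05, 2.1, 1.86, 2.24, 2.45, 1.65]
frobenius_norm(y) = 37.56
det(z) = -36236.58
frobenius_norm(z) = 17.73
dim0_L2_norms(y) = [8.57, 19.08, 21.95, 7.99, 11.99, 10.82, 8.52, 9.7]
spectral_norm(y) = 23.57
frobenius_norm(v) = 6.13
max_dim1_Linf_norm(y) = 18.14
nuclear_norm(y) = 83.05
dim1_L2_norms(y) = [8.83, 19.37, 10.61, 14.82, 11.53, 8.91, 17.56, 10.22]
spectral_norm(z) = 10.19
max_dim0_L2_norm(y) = 21.95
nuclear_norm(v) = 14.61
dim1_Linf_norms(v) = [1.29, 1.89, 1.32, 1.39, 1.33, 1.39, 1.48, 1.12]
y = v @ z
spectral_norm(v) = 3.39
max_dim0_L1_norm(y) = 46.25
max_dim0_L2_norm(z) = 8.54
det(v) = 0.00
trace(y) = 4.10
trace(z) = 2.18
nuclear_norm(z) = 42.66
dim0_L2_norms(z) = [6.14, 7.02, 8.54, 4.37, 7.43, 5.03, 4.48, 5.89]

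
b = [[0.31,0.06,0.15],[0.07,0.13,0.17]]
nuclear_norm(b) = 0.53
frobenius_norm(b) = 0.42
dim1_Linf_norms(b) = [0.31, 0.17]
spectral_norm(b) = 0.39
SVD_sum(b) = [[0.27, 0.10, 0.19], [0.15, 0.05, 0.10]] + [[0.04,-0.04,-0.04], [-0.08,0.08,0.07]]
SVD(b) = [[-0.88, -0.48], [-0.48, 0.88]] @ diag([0.3899329845374986, 0.14440314252009512]) @ [[-0.78, -0.29, -0.55], [-0.60, 0.59, 0.54]]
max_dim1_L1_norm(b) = 0.52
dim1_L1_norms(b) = [0.52, 0.37]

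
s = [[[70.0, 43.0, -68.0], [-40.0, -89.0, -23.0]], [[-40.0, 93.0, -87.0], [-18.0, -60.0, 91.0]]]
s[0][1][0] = -40.0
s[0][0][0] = 70.0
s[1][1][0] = -18.0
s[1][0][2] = -87.0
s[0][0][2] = -68.0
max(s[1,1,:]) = 91.0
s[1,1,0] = -18.0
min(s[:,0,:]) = -87.0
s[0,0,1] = 43.0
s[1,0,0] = -40.0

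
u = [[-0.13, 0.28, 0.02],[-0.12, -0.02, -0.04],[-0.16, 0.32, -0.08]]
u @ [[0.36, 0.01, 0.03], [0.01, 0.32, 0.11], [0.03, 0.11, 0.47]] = [[-0.04, 0.09, 0.04], [-0.04, -0.01, -0.02], [-0.06, 0.09, -0.01]]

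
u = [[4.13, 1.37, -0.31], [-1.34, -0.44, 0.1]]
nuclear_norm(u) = 4.59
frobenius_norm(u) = 4.59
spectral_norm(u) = 4.59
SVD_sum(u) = [[4.13, 1.37, -0.31], [-1.34, -0.44, 0.1]] + [[-0.00, 0.0, -0.00], [-0.00, 0.0, -0.0]]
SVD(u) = [[-0.95, 0.31], [0.31, 0.95]] @ diag([4.58574784058966, 0.00409176334539181]) @ [[-0.95, -0.31, 0.07], [-0.32, 0.94, -0.11]]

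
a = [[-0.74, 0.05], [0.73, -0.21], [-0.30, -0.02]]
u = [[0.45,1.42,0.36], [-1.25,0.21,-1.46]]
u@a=[[0.6, -0.28], [1.52, -0.08]]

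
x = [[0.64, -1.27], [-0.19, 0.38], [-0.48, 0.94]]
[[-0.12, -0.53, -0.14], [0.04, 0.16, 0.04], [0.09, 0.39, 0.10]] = x@[[0.21, 0.01, -0.14],[0.2, 0.42, 0.04]]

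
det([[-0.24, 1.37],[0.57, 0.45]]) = -0.889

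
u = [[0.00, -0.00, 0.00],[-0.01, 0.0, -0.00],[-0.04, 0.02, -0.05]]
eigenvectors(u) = [[0.00, 0.00, 0.0], [0.0, 0.93, 0.93], [1.00, 0.37, 0.37]]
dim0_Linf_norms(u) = [0.04, 0.02, 0.05]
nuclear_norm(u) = 0.08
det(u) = 0.00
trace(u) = -0.05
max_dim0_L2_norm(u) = 0.05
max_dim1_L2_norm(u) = 0.07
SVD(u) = [[0.0, 0.00, 1.0], [0.09, -1.0, 0.00], [1.00, 0.09, -0.00]] @ diag([0.06735033761979066, 0.007995750277504314, 1.5040500829953235e-18]) @ [[-0.6,  0.3,  -0.74],[0.8,  0.22,  -0.56],[-0.00,  -0.93,  -0.37]]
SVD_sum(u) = [[-0.0, 0.00, -0.00], [-0.0, 0.0, -0.0], [-0.04, 0.02, -0.05]] + [[0.00, 0.00, -0.0], [-0.01, -0.0, 0.00], [0.00, 0.00, -0.0]] + [[0.0, -0.0, -0.0], [0.00, -0.0, -0.0], [0.00, 0.00, 0.0]]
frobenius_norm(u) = 0.07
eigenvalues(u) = [-0.05, 0.0, 0.0]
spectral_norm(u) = 0.07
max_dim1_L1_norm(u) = 0.11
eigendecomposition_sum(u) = [[-0.0, -0.00, -0.0], [-0.0, -0.0, -0.0], [-9.654259352068015e+270, 0.02, -0.05]] + [[0.00, 0.00, 0.00],[-0.00, 0.0, 0.00],[-0.0, 0.0, 0.0]] + [[0.00, 0.00, 0.00], [0.00, 0.00, 0.00], [0.00, 0.0, 0.0]]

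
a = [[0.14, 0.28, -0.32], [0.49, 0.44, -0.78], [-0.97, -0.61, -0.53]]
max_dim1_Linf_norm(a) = 0.97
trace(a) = 0.05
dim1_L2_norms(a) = [0.45, 1.02, 1.26]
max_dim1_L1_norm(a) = 2.11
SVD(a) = [[-0.2, 0.34, -0.92], [-0.48, 0.78, 0.39], [0.85, 0.52, 0.00]] @ diag([1.3466469996709025, 1.0057729018954324, 0.10659609791262797]) @ [[-0.81, -0.59, -0.01], [-0.08, 0.12, -0.99], [0.58, -0.8, -0.14]]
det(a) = 0.14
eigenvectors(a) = [[-0.37,-0.58,0.14],[-0.79,0.79,0.44],[0.5,0.21,0.89]]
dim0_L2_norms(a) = [1.1, 0.8, 1.0]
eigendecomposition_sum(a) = [[0.31, 0.28, -0.19], [0.67, 0.6, -0.40], [-0.42, -0.38, 0.25]] + [[-0.08, 0.03, -0.00], [0.11, -0.05, 0.01], [0.03, -0.01, 0.0]] + [[-0.09, -0.04, -0.13], [-0.28, -0.11, -0.39], [-0.58, -0.22, -0.78]]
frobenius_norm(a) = 1.68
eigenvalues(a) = [1.16, -0.13, -0.99]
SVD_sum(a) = [[0.22, 0.16, 0.0],  [0.53, 0.38, 0.01],  [-0.93, -0.67, -0.01]] + [[-0.03, 0.04, -0.34], [-0.06, 0.09, -0.78], [-0.04, 0.06, -0.52]] + [[-0.06, 0.08, 0.01], [0.02, -0.03, -0.01], [0.00, -0.0, -0.00]]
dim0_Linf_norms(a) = [0.97, 0.61, 0.78]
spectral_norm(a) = 1.35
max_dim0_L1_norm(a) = 1.63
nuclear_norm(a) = 2.46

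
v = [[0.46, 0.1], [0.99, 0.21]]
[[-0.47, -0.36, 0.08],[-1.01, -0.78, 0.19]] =v @ [[-0.76, -0.78, 0.58],[-1.24, -0.05, -1.85]]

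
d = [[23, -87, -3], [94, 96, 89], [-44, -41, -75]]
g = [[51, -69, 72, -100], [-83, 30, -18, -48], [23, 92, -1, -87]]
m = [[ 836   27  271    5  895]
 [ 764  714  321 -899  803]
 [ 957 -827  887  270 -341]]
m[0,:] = [836, 27, 271, 5, 895]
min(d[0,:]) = -87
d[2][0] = -44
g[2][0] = 23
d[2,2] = -75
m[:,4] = [895, 803, -341]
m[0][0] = 836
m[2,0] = 957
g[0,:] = [51, -69, 72, -100]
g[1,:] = [-83, 30, -18, -48]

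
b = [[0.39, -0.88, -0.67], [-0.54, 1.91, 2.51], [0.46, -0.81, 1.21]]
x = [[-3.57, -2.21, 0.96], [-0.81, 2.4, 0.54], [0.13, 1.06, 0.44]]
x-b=[[-3.96, -1.33, 1.63], [-0.27, 0.49, -1.97], [-0.33, 1.87, -0.77]]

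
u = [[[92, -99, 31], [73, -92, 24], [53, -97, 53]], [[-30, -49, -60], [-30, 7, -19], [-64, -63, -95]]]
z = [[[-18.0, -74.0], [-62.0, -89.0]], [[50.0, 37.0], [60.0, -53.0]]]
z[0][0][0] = -18.0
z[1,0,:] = [50.0, 37.0]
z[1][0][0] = 50.0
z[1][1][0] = 60.0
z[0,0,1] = -74.0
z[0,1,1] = -89.0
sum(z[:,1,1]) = -142.0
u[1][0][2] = -60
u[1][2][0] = -64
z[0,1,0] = -62.0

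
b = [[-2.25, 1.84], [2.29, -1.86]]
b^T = [[-2.25,2.29],[1.84,-1.86]]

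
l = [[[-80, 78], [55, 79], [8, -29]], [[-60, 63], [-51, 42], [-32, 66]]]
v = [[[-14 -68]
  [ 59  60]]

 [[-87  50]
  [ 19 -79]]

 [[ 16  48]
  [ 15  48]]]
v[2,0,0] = 16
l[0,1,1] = 79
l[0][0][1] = 78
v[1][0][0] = -87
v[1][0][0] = -87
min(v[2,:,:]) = 15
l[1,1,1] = 42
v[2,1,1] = 48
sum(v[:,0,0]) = -85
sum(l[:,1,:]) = 125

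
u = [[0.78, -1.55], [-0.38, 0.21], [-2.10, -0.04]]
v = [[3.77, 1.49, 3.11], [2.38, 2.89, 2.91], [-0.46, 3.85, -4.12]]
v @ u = [[-4.16, -5.66], [-5.35, -3.2], [6.83, 1.69]]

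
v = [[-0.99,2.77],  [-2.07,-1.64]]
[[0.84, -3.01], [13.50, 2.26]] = v @[[-5.27,-0.18],  [-1.58,-1.15]]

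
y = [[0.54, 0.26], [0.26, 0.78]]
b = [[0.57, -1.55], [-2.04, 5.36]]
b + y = [[1.11,-1.29], [-1.78,6.14]]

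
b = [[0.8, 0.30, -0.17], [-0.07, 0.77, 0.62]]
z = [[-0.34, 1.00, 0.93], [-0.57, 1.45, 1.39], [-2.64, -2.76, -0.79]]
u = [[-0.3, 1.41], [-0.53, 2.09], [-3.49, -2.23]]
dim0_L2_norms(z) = [2.72, 3.27, 1.85]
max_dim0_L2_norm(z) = 3.27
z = u @ b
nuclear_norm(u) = 6.65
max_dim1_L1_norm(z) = 6.19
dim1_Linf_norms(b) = [0.8, 0.77]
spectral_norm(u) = 4.27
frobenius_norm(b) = 1.32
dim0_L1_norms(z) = [3.55, 5.21, 3.11]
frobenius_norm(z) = 4.64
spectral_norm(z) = 4.13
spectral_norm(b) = 1.00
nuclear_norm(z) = 6.25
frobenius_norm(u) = 4.89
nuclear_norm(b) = 1.86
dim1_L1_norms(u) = [1.71, 2.62, 5.72]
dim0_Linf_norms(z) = [2.64, 2.76, 1.39]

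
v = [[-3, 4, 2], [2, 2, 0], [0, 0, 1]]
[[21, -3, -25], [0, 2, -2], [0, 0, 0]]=v @ [[-3, 1, 3], [3, 0, -4], [0, 0, 0]]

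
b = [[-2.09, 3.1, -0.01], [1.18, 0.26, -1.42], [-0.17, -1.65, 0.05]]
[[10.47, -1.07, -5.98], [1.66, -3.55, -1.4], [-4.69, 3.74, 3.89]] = b @ [[-0.73,  -2.47,  -0.55], [2.88,  -2.01,  -2.30], [-1.25,  0.08,  0.11]]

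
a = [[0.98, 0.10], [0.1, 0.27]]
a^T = [[0.98, 0.10],[0.10, 0.27]]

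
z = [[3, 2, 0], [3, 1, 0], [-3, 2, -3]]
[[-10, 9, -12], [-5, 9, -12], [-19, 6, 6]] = z @ [[0, 3, -4], [-5, 0, 0], [3, -5, 2]]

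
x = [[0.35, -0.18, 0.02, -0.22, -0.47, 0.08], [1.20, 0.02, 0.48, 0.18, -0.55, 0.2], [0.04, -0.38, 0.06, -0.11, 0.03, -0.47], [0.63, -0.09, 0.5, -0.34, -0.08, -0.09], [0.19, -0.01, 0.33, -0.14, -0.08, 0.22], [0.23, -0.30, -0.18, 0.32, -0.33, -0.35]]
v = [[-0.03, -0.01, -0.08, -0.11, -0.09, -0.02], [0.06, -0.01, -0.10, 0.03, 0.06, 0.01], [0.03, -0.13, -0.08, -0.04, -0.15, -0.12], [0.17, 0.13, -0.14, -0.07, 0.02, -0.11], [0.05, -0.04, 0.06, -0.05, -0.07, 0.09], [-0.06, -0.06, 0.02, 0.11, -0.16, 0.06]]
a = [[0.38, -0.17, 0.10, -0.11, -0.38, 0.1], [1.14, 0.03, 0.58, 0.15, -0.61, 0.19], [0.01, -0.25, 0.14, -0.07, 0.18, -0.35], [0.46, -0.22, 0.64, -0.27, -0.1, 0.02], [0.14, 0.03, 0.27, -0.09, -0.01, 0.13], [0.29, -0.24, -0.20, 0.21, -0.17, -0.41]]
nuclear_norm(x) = 3.87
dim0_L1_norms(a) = [2.42, 0.94, 1.93, 0.9, 1.45, 1.2]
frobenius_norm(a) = 1.99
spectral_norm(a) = 1.70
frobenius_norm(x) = 2.09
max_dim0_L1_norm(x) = 2.64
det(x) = -0.00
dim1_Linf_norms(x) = [0.47, 1.2, 0.47, 0.63, 0.33, 0.35]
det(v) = -0.00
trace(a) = -0.14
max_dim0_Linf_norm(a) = 1.14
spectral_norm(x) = 1.72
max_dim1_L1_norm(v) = 0.64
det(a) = -0.00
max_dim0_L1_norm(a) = 2.42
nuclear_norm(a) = 3.40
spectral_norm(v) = 0.34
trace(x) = -0.34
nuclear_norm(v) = 1.12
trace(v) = -0.20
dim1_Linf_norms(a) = [0.38, 1.14, 0.35, 0.64, 0.27, 0.41]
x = a + v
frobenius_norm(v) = 0.51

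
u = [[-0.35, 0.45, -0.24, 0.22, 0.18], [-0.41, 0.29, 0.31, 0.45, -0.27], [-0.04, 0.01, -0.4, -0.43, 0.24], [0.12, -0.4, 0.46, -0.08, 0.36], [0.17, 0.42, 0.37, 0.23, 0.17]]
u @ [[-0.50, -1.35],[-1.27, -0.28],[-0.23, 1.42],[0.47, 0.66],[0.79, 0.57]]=[[-0.1, 0.25],[-0.24, 1.06],[0.09, -0.66],[0.59, 0.76],[-0.46, 0.43]]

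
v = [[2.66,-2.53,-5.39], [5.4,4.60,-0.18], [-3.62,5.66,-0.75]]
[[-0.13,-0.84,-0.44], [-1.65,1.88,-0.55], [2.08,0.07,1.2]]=v@ [[-0.39,0.21,-0.18],  [0.09,0.17,0.09],  [-0.21,0.18,-0.05]]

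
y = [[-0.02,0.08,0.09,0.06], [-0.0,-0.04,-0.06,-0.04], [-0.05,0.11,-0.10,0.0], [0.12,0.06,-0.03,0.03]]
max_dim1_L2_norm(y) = 0.16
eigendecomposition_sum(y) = [[0.02+0.00j,  0.03-0.00j,  (-0+0j),  (0.01+0j)], [-0.03+0.00j,  (-0.04+0j),  0.00-0.00j,  -0.02-0.00j], [(-0.03+0j),  (-0.04+0j),  -0j,  -0.02-0.00j], [(0.11+0j),  0.15-0.00j,  -0.00+0.00j,  0.06+0.00j]] + [[0j, -0j, (-0+0j), 0.00+0.00j], [0.01+0.00j, 0.01-0.00j, -0.00+0.00j, 0.00+0.00j], [0.01+0.00j, 0.01-0.00j, -0.00+0.00j, 0.00+0.00j], [(-0.02+0j), (-0.04+0j), 0.00-0.00j, -0.00-0.00j]] + [[-0.02+0.01j, (0.02-0.06j), (0.05+0.05j), (0.02-0.01j)], [0.01-0.01j, -0.01+0.04j, -0.03-0.02j, (-0.01+0.01j)], [(-0.01-0.02j), 0.07+0.02j, (-0.05+0.05j), (0.01+0.03j)], [0.01-0.00j, -0.02+0.03j, -0.02-0.03j, (-0.01-0j)]] + [[-0.02-0.01j, (0.02+0.06j), 0.05-0.05j, 0.02+0.01j],[0.01+0.01j, -0.01-0.04j, (-0.03+0.02j), (-0.01-0.01j)],[(-0.01+0.02j), 0.07-0.02j, -0.05-0.05j, (0.01-0.03j)],[0.01+0.00j, -0.02-0.03j, (-0.02+0.03j), (-0.01+0j)]]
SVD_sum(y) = [[0.01, 0.07, -0.01, 0.02], [-0.00, -0.04, 0.01, -0.01], [0.01, 0.11, -0.02, 0.04], [0.01, 0.08, -0.02, 0.03]] + [[0.01,0.01,0.10,0.04], [-0.00,-0.00,-0.07,-0.03], [-0.01,-0.01,-0.08,-0.03], [-0.00,-0.0,-0.0,-0.00]] + [[-0.03, 0.00, 0.0, -0.0], [0.01, -0.0, -0.00, 0.0], [-0.05, 0.01, 0.00, -0.0], [0.11, -0.02, -0.01, 0.01]] + [[0.00, 0.00, 0.00, -0.00], [0.00, 0.0, 0.00, -0.0], [-0.0, -0.0, -0.00, 0.0], [0.00, 0.00, 0.00, -0.0]]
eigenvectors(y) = [[(0.19+0j),  (0.06+0j),  (-0.02+0.58j),  (-0.02-0.58j)], [(-0.25+0j),  0.34+0.00j,  -0.05-0.33j,  (-0.05+0.33j)], [-0.25+0.00j,  (0.31+0j),  (-0.66+0j),  -0.66-0.00j], [0.92+0.00j,  (-0.89+0j),  0.13-0.31j,  (0.13+0.31j)]]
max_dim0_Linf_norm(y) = 0.12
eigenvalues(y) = [(0.05+0j), (0.01+0j), (-0.09+0.1j), (-0.09-0.1j)]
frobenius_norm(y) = 0.26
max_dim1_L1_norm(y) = 0.26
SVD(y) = [[0.45, 0.69, 0.26, 0.51], [-0.23, -0.46, -0.06, 0.86], [0.71, -0.56, 0.42, -0.08], [0.50, -0.03, -0.87, 0.05]] @ diag([0.1646512587006734, 0.15849889943311768, 0.1321443484464598, 0.0024357874363142244]) @ [[0.09, 0.93, -0.19, 0.31], [0.07, 0.06, 0.92, 0.37], [-0.99, 0.14, 0.09, -0.06], [0.13, 0.34, 0.32, -0.87]]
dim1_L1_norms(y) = [0.25, 0.14, 0.26, 0.24]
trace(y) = -0.13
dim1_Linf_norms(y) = [0.09, 0.06, 0.11, 0.12]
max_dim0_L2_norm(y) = 0.15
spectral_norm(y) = 0.16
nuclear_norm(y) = 0.46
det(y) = 0.00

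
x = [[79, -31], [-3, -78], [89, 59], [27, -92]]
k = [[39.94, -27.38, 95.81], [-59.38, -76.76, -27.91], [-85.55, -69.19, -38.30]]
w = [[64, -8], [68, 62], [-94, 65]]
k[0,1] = -27.38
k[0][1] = -27.38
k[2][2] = -38.3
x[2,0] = 89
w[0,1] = -8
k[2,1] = -69.19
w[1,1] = 62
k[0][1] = -27.38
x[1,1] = -78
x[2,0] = 89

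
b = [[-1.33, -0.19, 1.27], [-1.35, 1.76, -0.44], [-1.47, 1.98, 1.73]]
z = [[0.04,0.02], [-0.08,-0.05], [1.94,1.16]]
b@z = [[2.43, 1.46], [-1.05, -0.63], [3.14, 1.88]]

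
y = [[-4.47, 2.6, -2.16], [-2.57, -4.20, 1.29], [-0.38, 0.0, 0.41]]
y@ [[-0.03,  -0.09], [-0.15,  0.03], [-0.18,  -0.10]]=[[0.13,0.70], [0.47,-0.02], [-0.06,-0.01]]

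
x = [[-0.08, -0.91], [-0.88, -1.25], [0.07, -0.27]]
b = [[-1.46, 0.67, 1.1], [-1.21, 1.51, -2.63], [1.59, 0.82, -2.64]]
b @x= [[-0.4,0.19],  [-1.42,-0.08],  [-1.03,-1.76]]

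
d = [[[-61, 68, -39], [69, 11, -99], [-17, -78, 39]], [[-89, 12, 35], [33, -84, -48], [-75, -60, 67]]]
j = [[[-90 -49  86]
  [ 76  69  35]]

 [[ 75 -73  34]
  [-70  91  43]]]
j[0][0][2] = 86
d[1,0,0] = -89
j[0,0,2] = 86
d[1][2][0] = -75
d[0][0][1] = 68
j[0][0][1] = -49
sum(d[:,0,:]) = -74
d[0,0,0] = -61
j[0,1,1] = 69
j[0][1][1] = 69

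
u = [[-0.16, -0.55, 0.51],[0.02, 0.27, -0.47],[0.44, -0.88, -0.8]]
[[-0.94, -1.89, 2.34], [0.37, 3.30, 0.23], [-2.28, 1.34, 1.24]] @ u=[[1.14,-2.05,-1.46], [0.11,0.49,-1.55], [0.94,0.52,-2.78]]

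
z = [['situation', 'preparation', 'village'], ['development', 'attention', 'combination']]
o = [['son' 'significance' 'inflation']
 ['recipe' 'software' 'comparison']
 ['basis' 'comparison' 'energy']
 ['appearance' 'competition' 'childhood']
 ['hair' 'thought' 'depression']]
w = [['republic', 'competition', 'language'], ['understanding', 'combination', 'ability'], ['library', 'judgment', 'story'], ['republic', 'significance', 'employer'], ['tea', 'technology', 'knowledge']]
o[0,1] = 'significance'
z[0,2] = 'village'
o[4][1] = 'thought'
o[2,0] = 'basis'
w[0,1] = 'competition'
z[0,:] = ['situation', 'preparation', 'village']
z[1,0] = 'development'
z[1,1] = 'attention'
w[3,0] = 'republic'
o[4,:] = ['hair', 'thought', 'depression']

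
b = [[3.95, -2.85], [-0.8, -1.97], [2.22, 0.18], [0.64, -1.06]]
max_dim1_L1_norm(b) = 6.8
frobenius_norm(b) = 5.89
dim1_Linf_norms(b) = [3.95, 1.97, 2.22, 1.06]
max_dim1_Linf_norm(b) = 3.95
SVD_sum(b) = [[4.06,-2.69],  [0.35,-0.23],  [1.46,-0.97],  [0.93,-0.62]] + [[-0.11,-0.16], [-1.15,-1.74], [0.76,1.15], [-0.29,-0.44]]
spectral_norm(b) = 5.31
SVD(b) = [[-0.92, -0.08], [-0.08, -0.81], [-0.33, 0.54], [-0.21, -0.21]] @ diag([5.308828423839761, 2.560515722707253]) @ [[-0.83, 0.55], [0.55, 0.83]]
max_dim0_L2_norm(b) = 4.65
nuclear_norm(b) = 7.87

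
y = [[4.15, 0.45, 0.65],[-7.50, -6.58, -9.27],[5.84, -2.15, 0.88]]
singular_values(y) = [14.33, 6.03, 1.07]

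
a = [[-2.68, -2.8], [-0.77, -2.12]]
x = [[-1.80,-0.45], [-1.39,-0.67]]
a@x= [[8.72, 3.08], [4.33, 1.77]]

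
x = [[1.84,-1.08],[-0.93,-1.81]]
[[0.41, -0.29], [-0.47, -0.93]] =x@[[0.29,  0.11], [0.11,  0.46]]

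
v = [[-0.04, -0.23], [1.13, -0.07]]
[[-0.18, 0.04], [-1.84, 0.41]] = v @ [[-1.56, 0.35], [1.05, -0.23]]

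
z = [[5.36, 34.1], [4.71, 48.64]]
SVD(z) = [[0.58, 0.82], [0.82, -0.58]] @ diag([59.80611943674299, 1.6737317341894284]) @ [[0.12, 0.99], [0.99, -0.12]]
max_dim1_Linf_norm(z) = 48.64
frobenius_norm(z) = 59.83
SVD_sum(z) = [[4.0,34.26],[5.67,48.53]] + [[1.36, -0.16], [-0.96, 0.11]]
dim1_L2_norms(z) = [34.52, 48.87]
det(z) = 100.10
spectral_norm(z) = 59.81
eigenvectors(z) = [[-0.99, -0.59],[0.1, -0.81]]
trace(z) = 54.00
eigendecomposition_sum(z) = [[1.79, -1.31], [-0.18, 0.13]] + [[3.57, 35.41], [4.89, 48.51]]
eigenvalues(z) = [1.92, 52.08]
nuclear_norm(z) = 61.48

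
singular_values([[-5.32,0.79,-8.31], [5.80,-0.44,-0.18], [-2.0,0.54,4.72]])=[10.73, 6.56, 0.42]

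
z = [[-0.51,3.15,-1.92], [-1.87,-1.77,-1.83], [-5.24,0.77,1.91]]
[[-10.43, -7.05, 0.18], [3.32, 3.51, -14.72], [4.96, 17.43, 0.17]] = z @[[-0.79, -2.73, 1.72],[-2.55, -1.35, 2.62],[1.46, 2.18, 3.75]]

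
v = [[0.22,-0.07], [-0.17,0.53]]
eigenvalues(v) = [0.19, 0.56]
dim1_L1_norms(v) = [0.29, 0.7]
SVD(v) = [[-0.26,0.97], [0.97,0.26]] @ diag([0.5743416065996654, 0.18229569092141235]) @ [[-0.39, 0.92],[0.92, 0.39]]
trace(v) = 0.75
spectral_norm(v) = 0.57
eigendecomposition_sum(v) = [[0.17, 0.03], [0.08, 0.02]] + [[0.05,-0.1], [-0.25,0.51]]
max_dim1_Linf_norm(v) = 0.53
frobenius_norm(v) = 0.60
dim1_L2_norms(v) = [0.23, 0.56]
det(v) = 0.10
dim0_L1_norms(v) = [0.39, 0.6]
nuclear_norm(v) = 0.76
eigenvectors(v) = [[-0.9, 0.2], [-0.44, -0.98]]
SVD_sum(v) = [[0.06, -0.14], [-0.21, 0.51]] + [[0.16, 0.07], [0.04, 0.02]]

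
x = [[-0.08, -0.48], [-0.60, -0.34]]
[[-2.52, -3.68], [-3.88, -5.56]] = x @ [[3.86, 5.43],[4.61, 6.77]]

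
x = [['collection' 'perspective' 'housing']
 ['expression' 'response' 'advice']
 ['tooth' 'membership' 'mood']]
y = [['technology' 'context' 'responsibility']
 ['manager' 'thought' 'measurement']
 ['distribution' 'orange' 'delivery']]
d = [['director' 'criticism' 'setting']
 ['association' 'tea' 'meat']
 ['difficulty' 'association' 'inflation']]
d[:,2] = ['setting', 'meat', 'inflation']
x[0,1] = 'perspective'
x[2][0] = 'tooth'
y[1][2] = 'measurement'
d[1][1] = 'tea'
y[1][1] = 'thought'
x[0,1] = 'perspective'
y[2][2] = 'delivery'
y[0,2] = 'responsibility'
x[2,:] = ['tooth', 'membership', 'mood']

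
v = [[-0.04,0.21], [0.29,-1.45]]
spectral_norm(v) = 1.49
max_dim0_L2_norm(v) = 1.47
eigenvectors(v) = [[0.98,-0.14], [0.20,0.99]]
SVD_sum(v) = [[-0.04, 0.21], [0.29, -1.45]] + [[0.0,  0.00], [0.0,  0.00]]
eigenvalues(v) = [0.0, -1.49]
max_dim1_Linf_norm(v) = 1.45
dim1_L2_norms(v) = [0.21, 1.48]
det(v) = -0.00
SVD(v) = [[-0.14, 0.99], [0.99, 0.14]] @ diag([1.4940870900248313, 0.00194098457804884]) @ [[0.20, -0.98], [0.98, 0.20]]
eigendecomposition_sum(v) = [[0.0,0.0], [0.00,0.00]] + [[-0.04, 0.21], [0.29, -1.45]]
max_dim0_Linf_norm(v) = 1.45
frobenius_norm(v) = 1.49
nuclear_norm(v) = 1.50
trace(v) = -1.49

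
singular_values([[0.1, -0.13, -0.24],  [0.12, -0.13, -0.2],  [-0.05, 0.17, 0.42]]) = [0.59, 0.1, 0.0]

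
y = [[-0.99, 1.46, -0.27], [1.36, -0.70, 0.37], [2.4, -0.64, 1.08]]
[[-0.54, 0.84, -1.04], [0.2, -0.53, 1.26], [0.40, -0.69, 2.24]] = y @ [[-0.26, -0.12, 0.8], [-0.42, 0.48, -0.13], [0.7, -0.09, 0.22]]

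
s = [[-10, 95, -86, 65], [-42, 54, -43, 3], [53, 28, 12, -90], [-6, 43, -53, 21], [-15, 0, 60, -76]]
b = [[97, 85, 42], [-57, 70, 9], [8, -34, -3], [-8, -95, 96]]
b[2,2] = -3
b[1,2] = 9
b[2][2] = -3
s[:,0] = [-10, -42, 53, -6, -15]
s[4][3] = -76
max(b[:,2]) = 96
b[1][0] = -57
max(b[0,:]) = 97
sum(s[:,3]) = -77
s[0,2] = -86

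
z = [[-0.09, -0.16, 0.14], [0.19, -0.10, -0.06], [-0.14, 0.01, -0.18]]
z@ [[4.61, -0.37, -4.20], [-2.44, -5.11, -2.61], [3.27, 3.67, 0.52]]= [[0.43,1.36,0.87], [0.92,0.22,-0.57], [-1.26,-0.66,0.47]]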